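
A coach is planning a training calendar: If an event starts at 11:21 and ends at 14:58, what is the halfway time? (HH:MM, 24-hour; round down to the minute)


Start time: 11:21 = 681 minutes from midnight
End time: 14:58 = 898 minutes from midnight
Sum: 681 + 898 = 1579
Midpoint: 1579 / 2 = 789 minutes
Convert: 789 / 60 = 13 hours, 9 minutes
Result: 13:09

13:09


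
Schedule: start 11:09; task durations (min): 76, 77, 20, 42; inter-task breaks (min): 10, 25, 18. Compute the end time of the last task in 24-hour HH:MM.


Start: 11:09 = 669 min from midnight
  after task 1 (76 min): 12:25
  after break (10 min): 12:35
  after task 2 (77 min): 13:52
  after break (25 min): 14:17
  after task 3 (20 min): 14:37
  after break (18 min): 14:55
  after task 4 (42 min): 15:37
Total elapsed: 268 minutes
End time: 15:37

15:37


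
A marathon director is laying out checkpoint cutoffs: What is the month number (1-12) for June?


Calendar month order:
5. May
6. June <--
7. July
June is month number 6

6


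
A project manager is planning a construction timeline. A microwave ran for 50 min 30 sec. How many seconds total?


Minutes: 50
Extra seconds: 30
Seconds per minute: 60
Minutes to seconds: 50 x 60 = 3000
Total: 3000 + 30 = 3030

3030


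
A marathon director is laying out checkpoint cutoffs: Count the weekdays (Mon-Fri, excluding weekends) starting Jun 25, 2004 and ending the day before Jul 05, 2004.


Start: 2004-06-25 (Friday)
End (exclusive): 2004-07-05 (Monday)
Total calendar days: 10
Full weeks: 10 // 7 = 1 -> 5 weekdays
Remaining 3 days starting on Friday:
  Fri(w), Sat(-), Sun(-) -> 1 weekdays
Total business days: 5 + 1 = 6

6


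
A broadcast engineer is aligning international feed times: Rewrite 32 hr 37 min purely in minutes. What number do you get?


Hours: 32
Extra minutes: 37
Minutes per hour: 60
Hours to minutes: 32 x 60 = 1920
Total: 1920 + 37 = 1957

1957


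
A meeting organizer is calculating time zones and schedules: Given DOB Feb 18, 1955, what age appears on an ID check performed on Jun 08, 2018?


Birth: 1955-02-18
Reference: 2018-06-08
Year difference: 2018 - 1955 = 63
Has birthday (02-18) occurred by 06-08? Yes
Age in full years: 63

63


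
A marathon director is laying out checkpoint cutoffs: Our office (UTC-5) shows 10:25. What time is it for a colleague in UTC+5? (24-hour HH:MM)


Local time: 10:25 at UTC-5 (offset -5h)
Target zone: UTC+5 (offset 5h)
Difference: 5 - (-5) = 10 hours
Calculation: 10 + (10) = 20
Result: 20:25

20:25


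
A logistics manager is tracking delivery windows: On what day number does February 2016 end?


Month: February
Year: 2016
2016 is a leap year
February has 29 days
Total: 29 days

29


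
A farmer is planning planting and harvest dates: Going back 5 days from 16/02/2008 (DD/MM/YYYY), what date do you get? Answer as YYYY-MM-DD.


Start: 2008-02-16
Subtracting 5 days
Days already passed in February: 16
Result: 2008-02-11

2008-02-11


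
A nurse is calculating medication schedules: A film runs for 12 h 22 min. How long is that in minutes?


Hours: 12
Minutes: 22
Convert hours to minutes: 12 x 60 = 720
Add remaining minutes: 720 + 22 = 742

742


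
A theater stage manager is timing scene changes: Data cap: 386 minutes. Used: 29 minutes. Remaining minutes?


Total budget: 386 minutes
Time used: 29 minutes
Remaining: 386 - 29 = 357 minutes
Percent used: 7.5%
Percent remaining: 92.5%

357


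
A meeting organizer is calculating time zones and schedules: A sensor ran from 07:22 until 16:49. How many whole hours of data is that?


Start: 07:22
End: 16:49
Hour difference: 16 - 7 = 9 hours
Minute difference: 49 - 22 = 27 minutes
Total minutes: 567
Complete hours: 567 / 60 = 9 (remainder 27)

9


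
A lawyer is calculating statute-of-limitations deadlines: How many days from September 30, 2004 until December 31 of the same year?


Start: September 30, 2004
End: December 31, 2004
Days left in September: 0
October: 31
November: 30
December: 31
Sum of remaining months: 92
Total: 0 + 92 = 92

92


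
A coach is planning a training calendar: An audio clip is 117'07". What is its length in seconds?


Minutes: 117
Seconds: 7
Convert minutes to seconds: 117 x 60 = 7020
Add remaining seconds: 7020 + 7 = 7027

7027


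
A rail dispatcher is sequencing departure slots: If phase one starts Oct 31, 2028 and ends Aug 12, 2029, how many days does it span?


Start date: 2028-10-31
End date: 2029-08-12
Oct 2028: +1 days
Nov 2028: +30 days
Dec 2028: +31 days
... (8 more months)
Total: 285 days

285


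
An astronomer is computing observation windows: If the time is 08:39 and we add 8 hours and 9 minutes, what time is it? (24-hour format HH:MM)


Start time: 08:39
Adding: 8 hours 9 minutes
Minutes: 39 + 9 = 48
Hours: 8 + 8 + 0 = 16
Result: 16:48

16:48


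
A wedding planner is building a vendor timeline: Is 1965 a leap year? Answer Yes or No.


Year: 1965
Divisible by 4? 1965 / 4 = 491.25 -> No
Not divisible by 4, so NOT a leap year

No


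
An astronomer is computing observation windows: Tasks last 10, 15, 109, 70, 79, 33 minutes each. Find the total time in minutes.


Durations: 10, 15, 109, 70, 79, 33
Running sum: 10
+ 15 = 25
+ 109 = 134
+ 70 = 204
+ 79 = 283
+ 33 = 316
Total duration: 316 minutes
That is 5 hours and 16 minutes

316


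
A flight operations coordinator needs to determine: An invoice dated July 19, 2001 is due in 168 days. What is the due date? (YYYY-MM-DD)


Start: 2001-07-19
Adding 168 days
Days remaining in July: 12
After July: 156 days still to add
August 2001: 31 days, 125 remaining
September 2001: 30 days, 95 remaining
October 2001: 31 days, 64 remaining
November 2001: 30 days, 34 remaining
Result: 2002-01-03

2002-01-03


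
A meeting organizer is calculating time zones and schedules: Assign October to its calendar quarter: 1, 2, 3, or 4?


Month: October (month 10)
Q1: January-March (months 1-3)
Q2: April-June (months 4-6)
Q3: July-September (months 7-9)
Q4: October-December (months 10-12)
Month 10 falls in Q4

4


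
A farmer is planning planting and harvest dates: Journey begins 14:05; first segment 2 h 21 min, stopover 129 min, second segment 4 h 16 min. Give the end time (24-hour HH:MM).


Depart: 14:05
Leg 1: +141 min -> 16:26
Layover: +129 min -> 18:35
Leg 2: +256 min -> 22:51
Total travel: 526 minutes = 8h 46m
Arrival: 22:51

22:51


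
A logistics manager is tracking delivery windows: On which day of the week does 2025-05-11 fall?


Date: 2025-05-11
January 1, 2025 is a Wednesday
Day of year: 131
Offset from Jan 1: 130 days
130 mod 7 = 4
Result: Sunday

Sunday


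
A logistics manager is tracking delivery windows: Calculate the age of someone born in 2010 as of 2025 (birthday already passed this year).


Birth year: 2010
Current year: 2025
Age = current year - birth year
Age = 2025 - 2010 = 15

15


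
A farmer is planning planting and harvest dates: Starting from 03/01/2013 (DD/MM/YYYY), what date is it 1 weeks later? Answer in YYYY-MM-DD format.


Start: 2013-01-03
Weeks to add: 1
Convert to days: 1 x 7 = 7 days
Add 7 days to 2013-01-03
Result: 2013-01-10

2013-01-10


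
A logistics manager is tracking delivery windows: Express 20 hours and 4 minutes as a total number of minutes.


Hours: 20
Extra minutes: 4
Minutes per hour: 60
Hours to minutes: 20 x 60 = 1200
Total: 1200 + 4 = 1204

1204


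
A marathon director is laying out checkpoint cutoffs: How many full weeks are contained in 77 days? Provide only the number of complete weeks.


Total days: 77
Days per week: 7
Division: 77 / 7 = 11 remainder 0
Complete weeks: 11
Remaining days: 0

11


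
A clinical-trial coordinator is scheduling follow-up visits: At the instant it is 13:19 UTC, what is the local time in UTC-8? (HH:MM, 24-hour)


Local time: 13:19 at UTC (offset 0h)
Target zone: UTC-8 (offset -8h)
Difference: -8 - (0) = -8 hours
Calculation: 13 + (-8) = 5
Result: 05:19

05:19


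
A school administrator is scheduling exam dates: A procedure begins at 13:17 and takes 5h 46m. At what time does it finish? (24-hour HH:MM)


Start time: 13:17
Adding: 5 hours 46 minutes
Minutes: 17 + 46 = 63
Minute overflow: 63 >= 60, so carry 1 hour, minutes = 3
Hours: 13 + 5 + 1 = 19
Result: 19:03

19:03


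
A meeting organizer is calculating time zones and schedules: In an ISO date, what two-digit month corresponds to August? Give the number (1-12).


Calendar month order:
7. July
8. August <--
9. September
August is month number 8

8


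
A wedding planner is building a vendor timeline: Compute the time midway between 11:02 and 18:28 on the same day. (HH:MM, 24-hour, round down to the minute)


Start time: 11:02 = 662 minutes from midnight
End time: 18:28 = 1108 minutes from midnight
Sum: 662 + 1108 = 1770
Midpoint: 1770 / 2 = 885 minutes
Convert: 885 / 60 = 14 hours, 45 minutes
Result: 14:45

14:45


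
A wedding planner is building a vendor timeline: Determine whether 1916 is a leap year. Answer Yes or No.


Year: 1916
Divisible by 4? 1916 / 4 = 479.0 -> Yes
Divisible by 100? 1916 / 100 = 19.16 -> No
Divisible by 4 but not 100, so it IS a leap year

Yes


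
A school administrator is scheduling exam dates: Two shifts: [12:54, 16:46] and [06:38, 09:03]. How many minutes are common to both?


Interval A: [774, 1006] minutes from midnight
Interval B: [398, 543] minutes from midnight
Overlap start = max(774, 398) = 774
Overlap end = min(1006, 543) = 543
End <= start, so the intervals do not overlap: 0 minutes

0


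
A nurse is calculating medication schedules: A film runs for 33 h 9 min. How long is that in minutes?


Hours: 33
Minutes: 9
Convert hours to minutes: 33 x 60 = 1980
Add remaining minutes: 1980 + 9 = 1989

1989


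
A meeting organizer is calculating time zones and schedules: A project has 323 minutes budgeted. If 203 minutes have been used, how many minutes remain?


Total budget: 323 minutes
Time used: 203 minutes
Remaining: 323 - 203 = 120 minutes
Percent used: 62.8%
Percent remaining: 37.2%

120


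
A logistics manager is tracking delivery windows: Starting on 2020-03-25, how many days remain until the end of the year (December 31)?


Start: March 25, 2020
End: December 31, 2020
Days left in March: 6
April: 30
May: 31
June: 30
July: 31
... plus remaining months
Sum of remaining months: 275
Total: 6 + 275 = 281

281


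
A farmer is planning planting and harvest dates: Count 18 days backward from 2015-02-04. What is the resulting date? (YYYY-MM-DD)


Start: 2015-02-04
Subtracting 18 days
Days already passed in February: 4
After going back through February: 14 more days to subtract
January 2015 has 31 days, need 14
Result: 2015-01-17

2015-01-17


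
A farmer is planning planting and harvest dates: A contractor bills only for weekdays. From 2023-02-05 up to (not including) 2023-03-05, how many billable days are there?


Start: 2023-02-05 (Sunday)
End (exclusive): 2023-03-05 (Sunday)
Total calendar days: 28
Full weeks: 28 // 7 = 4 -> 20 weekdays
Remaining 0 days starting on Sunday:
Total business days: 20 + 0 = 20

20


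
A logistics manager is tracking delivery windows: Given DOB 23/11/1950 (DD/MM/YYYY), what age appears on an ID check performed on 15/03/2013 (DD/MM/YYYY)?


Birth: 1950-11-23
Reference: 2013-03-15
Year difference: 2013 - 1950 = 63
Has birthday (11-23) occurred by 03-15? No
Birthday not yet reached this year -> subtract 1
Age in full years: 62

62


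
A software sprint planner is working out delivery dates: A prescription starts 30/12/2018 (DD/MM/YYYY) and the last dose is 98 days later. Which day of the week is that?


Start: 2018-12-30 (Sunday)
Step 1 - find target date: add 98 days
  2018-12-30 + 98 days = 2019-04-07
Step 2 - day of week:
  98 mod 7 = 0
  Sunday + 0 days -> Sunday
Result: Sunday (2019-04-07)

Sunday


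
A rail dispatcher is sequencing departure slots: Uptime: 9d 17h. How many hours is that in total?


Days: 9
Extra hours: 17
Hours per day: 24
Days to hours: 9 x 24 = 216
Total: 216 + 17 = 233

233


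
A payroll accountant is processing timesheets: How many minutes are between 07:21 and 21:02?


Start time: 07:21 = 441 minutes from midnight
End time: 21:02 = 1262 minutes from midnight
Difference: 1262 - 441 = 821 minutes
That is 13 hours and 41 minutes

821


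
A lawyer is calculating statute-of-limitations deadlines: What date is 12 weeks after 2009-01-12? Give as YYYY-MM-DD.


Start: 2009-01-12
Weeks to add: 12
Convert to days: 12 x 7 = 84 days
Add 84 days to 2009-01-12
Result: 2009-04-06

2009-04-06


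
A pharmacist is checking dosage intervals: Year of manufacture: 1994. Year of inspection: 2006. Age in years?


Birth year: 1994
Current year: 2006
Age = current year - birth year
Age = 2006 - 1994 = 12

12


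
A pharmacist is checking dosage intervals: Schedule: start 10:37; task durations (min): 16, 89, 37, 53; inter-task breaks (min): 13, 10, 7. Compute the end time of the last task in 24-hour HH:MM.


Start: 10:37 = 637 min from midnight
  after task 1 (16 min): 10:53
  after break (13 min): 11:06
  after task 2 (89 min): 12:35
  after break (10 min): 12:45
  after task 3 (37 min): 13:22
  after break (7 min): 13:29
  after task 4 (53 min): 14:22
Total elapsed: 225 minutes
End time: 14:22

14:22


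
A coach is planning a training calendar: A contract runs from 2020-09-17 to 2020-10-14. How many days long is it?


Start date: 2020-09-17
End date: 2020-10-14
Sep 2020: +14 days
Oct 2020: +13 days
Total: 27 days

27


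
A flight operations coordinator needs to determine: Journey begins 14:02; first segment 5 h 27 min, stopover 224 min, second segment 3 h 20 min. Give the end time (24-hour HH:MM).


Depart: 14:02
Leg 1: +327 min -> 19:29
Layover: +224 min -> 23:13
Leg 2: +200 min -> 02:33
Total travel: 751 minutes = 12h 31m
Arrival: 02:33

02:33


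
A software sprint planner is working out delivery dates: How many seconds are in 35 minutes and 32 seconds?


Minutes: 35
Extra seconds: 32
Seconds per minute: 60
Minutes to seconds: 35 x 60 = 2100
Total: 2100 + 32 = 2132

2132


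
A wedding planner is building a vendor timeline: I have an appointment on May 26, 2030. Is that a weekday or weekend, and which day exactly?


Date: 2030-05-26
January 1, 2030 is a Tuesday
Day of year: 146
Offset from Jan 1: 145 days
145 mod 7 = 5
Result: Sunday

Sunday


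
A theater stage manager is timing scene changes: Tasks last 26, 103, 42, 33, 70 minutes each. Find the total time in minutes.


Durations: 26, 103, 42, 33, 70
Running sum: 26
+ 103 = 129
+ 42 = 171
+ 33 = 204
+ 70 = 274
Total duration: 274 minutes
That is 4 hours and 34 minutes

274


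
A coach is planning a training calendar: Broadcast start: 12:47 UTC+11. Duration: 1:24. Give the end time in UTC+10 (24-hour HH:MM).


Start: 12:47 in UTC+11
Step 1 - add duration:
  minutes: 47 + 24 = 71 (carry 1h)
  hours: 12 + 1 + 1 = 14
  end in UTC+11: 14:11
Step 2 - convert UTC+11 -> UTC+10:
  offset difference: 10 - (11) = -1 hours
  14 + (-1) = 13 -> mod 24 = 13
Result: 13:11 in UTC+10

13:11


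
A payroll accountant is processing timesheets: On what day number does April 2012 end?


Month: April
Year: 2012
April is a 30-day month
Total: 30 days

30


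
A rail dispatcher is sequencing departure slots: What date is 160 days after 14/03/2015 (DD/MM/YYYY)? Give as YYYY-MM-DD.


Start: 2015-03-14
Adding 160 days
Days remaining in March: 17
After March: 143 days still to add
April 2015: 30 days, 113 remaining
May 2015: 31 days, 82 remaining
June 2015: 30 days, 52 remaining
July 2015: 31 days, 21 remaining
Result: 2015-08-21

2015-08-21


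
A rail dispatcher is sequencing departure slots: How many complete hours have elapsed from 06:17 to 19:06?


Start: 06:17
End: 19:06
Hour difference: 19 - 6 = 13 hours
Minute difference: 6 - 17 = -11 minutes
Total minutes: 769
Complete hours: 769 / 60 = 12 (remainder 49)

12


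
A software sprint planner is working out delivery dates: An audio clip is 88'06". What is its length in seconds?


Minutes: 88
Seconds: 6
Convert minutes to seconds: 88 x 60 = 5280
Add remaining seconds: 5280 + 6 = 5286

5286


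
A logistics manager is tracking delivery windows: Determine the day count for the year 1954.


Year: 1954
Check leap year rules:
Divisible by 4? No
1954 is not a leap year
Days: 365

365


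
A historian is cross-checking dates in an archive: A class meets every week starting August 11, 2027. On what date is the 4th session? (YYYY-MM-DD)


First occurrence: 2027-08-11 (occurrence 1)
Each occurrence is 7 days after the previous.
Occurrence 4 is 3 weeks after the first.
3 weeks = 21 days
2027-08-11 + 21 days = 2027-09-01

2027-09-01


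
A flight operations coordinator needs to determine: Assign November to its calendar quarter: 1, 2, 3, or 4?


Month: November (month 11)
Q1: January-March (months 1-3)
Q2: April-June (months 4-6)
Q3: July-September (months 7-9)
Q4: October-December (months 10-12)
Month 11 falls in Q4

4


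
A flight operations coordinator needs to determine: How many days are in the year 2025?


Year: 2025
Check leap year rules:
Divisible by 4? No
2025 is not a leap year
Days: 365

365


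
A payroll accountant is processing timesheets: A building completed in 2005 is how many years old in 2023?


Birth year: 2005
Current year: 2023
Age = current year - birth year
Age = 2023 - 2005 = 18

18


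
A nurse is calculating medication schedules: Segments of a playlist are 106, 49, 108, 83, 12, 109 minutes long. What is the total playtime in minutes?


Durations: 106, 49, 108, 83, 12, 109
Running sum: 106
+ 49 = 155
+ 108 = 263
+ 83 = 346
+ 12 = 358
+ 109 = 467
Total duration: 467 minutes
That is 7 hours and 47 minutes

467


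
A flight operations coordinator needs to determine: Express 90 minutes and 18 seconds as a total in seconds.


Minutes: 90
Seconds: 18
Convert minutes to seconds: 90 x 60 = 5400
Add remaining seconds: 5400 + 18 = 5418

5418


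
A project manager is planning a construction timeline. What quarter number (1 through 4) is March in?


Month: March (month 3)
Q1: January-March (months 1-3)
Q2: April-June (months 4-6)
Q3: July-September (months 7-9)
Q4: October-December (months 10-12)
Month 3 falls in Q1

1


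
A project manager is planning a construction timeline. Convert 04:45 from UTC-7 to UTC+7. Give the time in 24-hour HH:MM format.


Local time: 04:45 at UTC-7 (offset -7h)
Target zone: UTC+7 (offset 7h)
Difference: 7 - (-7) = 14 hours
Calculation: 4 + (14) = 18
Result: 18:45

18:45


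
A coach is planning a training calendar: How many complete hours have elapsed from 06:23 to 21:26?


Start: 06:23
End: 21:26
Hour difference: 21 - 6 = 15 hours
Minute difference: 26 - 23 = 3 minutes
Total minutes: 903
Complete hours: 903 / 60 = 15 (remainder 3)

15


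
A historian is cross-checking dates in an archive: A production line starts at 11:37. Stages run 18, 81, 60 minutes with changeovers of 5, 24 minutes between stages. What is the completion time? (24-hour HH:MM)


Start: 11:37 = 697 min from midnight
  after task 1 (18 min): 11:55
  after break (5 min): 12:00
  after task 2 (81 min): 13:21
  after break (24 min): 13:45
  after task 3 (60 min): 14:45
Total elapsed: 188 minutes
End time: 14:45

14:45


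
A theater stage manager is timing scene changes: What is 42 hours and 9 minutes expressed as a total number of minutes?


Hours: 42
Minutes: 9
Convert hours to minutes: 42 x 60 = 2520
Add remaining minutes: 2520 + 9 = 2529

2529


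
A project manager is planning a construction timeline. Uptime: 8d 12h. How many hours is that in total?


Days: 8
Extra hours: 12
Hours per day: 24
Days to hours: 8 x 24 = 192
Total: 192 + 12 = 204

204


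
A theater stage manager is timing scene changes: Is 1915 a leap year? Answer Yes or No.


Year: 1915
Divisible by 4? 1915 / 4 = 478.75 -> No
Not divisible by 4, so NOT a leap year

No


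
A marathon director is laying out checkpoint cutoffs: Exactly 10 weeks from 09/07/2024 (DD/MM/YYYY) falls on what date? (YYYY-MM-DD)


Start: 2024-07-09
Weeks to add: 10
Convert to days: 10 x 7 = 70 days
Add 70 days to 2024-07-09
Result: 2024-09-17

2024-09-17


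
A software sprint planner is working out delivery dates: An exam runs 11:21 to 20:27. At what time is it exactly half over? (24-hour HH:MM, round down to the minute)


Start time: 11:21 = 681 minutes from midnight
End time: 20:27 = 1227 minutes from midnight
Sum: 681 + 1227 = 1908
Midpoint: 1908 / 2 = 954 minutes
Convert: 954 / 60 = 15 hours, 54 minutes
Result: 15:54

15:54


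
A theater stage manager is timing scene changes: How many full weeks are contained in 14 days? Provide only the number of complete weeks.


Total days: 14
Days per week: 7
Division: 14 / 7 = 2 remainder 0
Complete weeks: 2
Remaining days: 0

2


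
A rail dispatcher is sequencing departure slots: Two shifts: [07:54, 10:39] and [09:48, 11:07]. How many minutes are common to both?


Interval A: [474, 639] minutes from midnight
Interval B: [588, 667] minutes from midnight
Overlap start = max(474, 588) = 588
Overlap end = min(639, 667) = 639
Overlap = 639 - 588 = 51 minutes

51


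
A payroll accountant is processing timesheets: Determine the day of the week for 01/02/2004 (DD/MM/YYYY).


Date: 2004-02-01
January 1, 2004 is a Thursday
Day of year: 32
Offset from Jan 1: 31 days
31 mod 7 = 3
Result: Sunday

Sunday


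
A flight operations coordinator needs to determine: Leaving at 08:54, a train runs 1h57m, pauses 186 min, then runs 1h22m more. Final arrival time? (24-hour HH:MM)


Depart: 08:54
Leg 1: +117 min -> 10:51
Layover: +186 min -> 13:57
Leg 2: +82 min -> 15:19
Total travel: 385 minutes = 6h 25m
Arrival: 15:19

15:19


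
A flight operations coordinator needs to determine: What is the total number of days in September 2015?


Month: September
Year: 2015
September is a 30-day month
Total: 30 days

30


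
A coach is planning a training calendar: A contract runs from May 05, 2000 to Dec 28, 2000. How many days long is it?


Start date: 2000-05-05
End date: 2000-12-28
May 2000: +27 days
Jun 2000: +30 days
Jul 2000: +31 days
... (5 more months)
Total: 237 days

237


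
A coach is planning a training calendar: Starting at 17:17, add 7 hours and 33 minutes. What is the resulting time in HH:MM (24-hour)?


Start time: 17:17
Adding: 7 hours 33 minutes
Minutes: 17 + 33 = 50
Hours: 17 + 7 + 0 = 24
Hour wraparound: 24 mod 24 = 0
Result: 00:50

00:50


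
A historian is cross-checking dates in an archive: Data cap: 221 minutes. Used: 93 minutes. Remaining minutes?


Total budget: 221 minutes
Time used: 93 minutes
Remaining: 221 - 93 = 128 minutes
Percent used: 42.1%
Percent remaining: 57.9%

128


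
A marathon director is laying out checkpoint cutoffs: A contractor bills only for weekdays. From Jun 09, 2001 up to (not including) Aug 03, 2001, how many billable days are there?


Start: 2001-06-09 (Saturday)
End (exclusive): 2001-08-03 (Friday)
Total calendar days: 55
Full weeks: 55 // 7 = 7 -> 35 weekdays
Remaining 6 days starting on Saturday:
  Sat(-), Sun(-), Mon(w), Tue(w), Wed(w), Thu(w) -> 4 weekdays
Total business days: 35 + 4 = 39

39


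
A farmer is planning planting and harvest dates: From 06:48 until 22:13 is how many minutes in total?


Start time: 06:48 = 408 minutes from midnight
End time: 22:13 = 1333 minutes from midnight
Difference: 1333 - 408 = 925 minutes
That is 15 hours and 25 minutes

925


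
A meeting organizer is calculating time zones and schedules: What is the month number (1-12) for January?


Calendar month order:
1. January <--
2. February
January is month number 1

1


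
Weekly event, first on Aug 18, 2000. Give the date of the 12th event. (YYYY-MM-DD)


First occurrence: 2000-08-18 (occurrence 1)
Each occurrence is 7 days after the previous.
Occurrence 12 is 11 weeks after the first.
11 weeks = 77 days
2000-08-18 + 77 days = 2000-11-03

2000-11-03


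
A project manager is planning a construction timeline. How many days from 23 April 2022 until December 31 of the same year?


Start: April 23, 2022
End: December 31, 2022
Days left in April: 7
May: 31
June: 30
July: 31
August: 31
... plus remaining months
Sum of remaining months: 245
Total: 7 + 245 = 252

252


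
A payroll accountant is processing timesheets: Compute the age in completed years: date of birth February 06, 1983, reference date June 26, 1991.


Birth: 1983-02-06
Reference: 1991-06-26
Year difference: 1991 - 1983 = 8
Has birthday (02-06) occurred by 06-26? Yes
Age in full years: 8

8


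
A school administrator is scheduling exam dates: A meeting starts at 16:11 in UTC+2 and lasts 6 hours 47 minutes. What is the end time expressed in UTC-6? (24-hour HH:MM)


Start: 16:11 in UTC+2
Step 1 - add duration:
  minutes: 11 + 47 = 58
  hours: 16 + 6 + 0 = 22
  end in UTC+2: 22:58
Step 2 - convert UTC+2 -> UTC-6:
  offset difference: -6 - (2) = -8 hours
  22 + (-8) = 14 -> mod 24 = 14
Result: 14:58 in UTC-6

14:58


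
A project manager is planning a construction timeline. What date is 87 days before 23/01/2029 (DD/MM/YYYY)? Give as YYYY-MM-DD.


Start: 2029-01-23
Subtracting 87 days
Days already passed in January: 23
After going back through January: 64 more days to subtract
December 2028: 31 days, 33 remaining
November 2028: 30 days, 3 remaining
October 2028 has 31 days, need 3
Result: 2028-10-28

2028-10-28


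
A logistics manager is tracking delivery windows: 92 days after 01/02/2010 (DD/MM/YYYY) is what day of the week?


Start: 2010-02-01 (Monday)
Step 1 - find target date: add 92 days
  2010-02-01 + 92 days = 2010-05-04
Step 2 - day of week:
  92 mod 7 = 1
  Monday + 1 days -> Tuesday
Result: Tuesday (2010-05-04)

Tuesday


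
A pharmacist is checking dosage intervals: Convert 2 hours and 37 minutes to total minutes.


Hours: 2
Extra minutes: 37
Minutes per hour: 60
Hours to minutes: 2 x 60 = 120
Total: 120 + 37 = 157

157


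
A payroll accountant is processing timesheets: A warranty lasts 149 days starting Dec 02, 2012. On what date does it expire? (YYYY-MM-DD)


Start: 2012-12-02
Adding 149 days
Days remaining in December: 29
After December: 120 days still to add
January 2013: 31 days, 89 remaining
February 2013: 28 days, 61 remaining
March 2013: 31 days, 30 remaining
April 2013 has 30 days, need 30
Result: 2013-04-30

2013-04-30


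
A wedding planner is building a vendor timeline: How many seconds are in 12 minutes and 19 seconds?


Minutes: 12
Extra seconds: 19
Seconds per minute: 60
Minutes to seconds: 12 x 60 = 720
Total: 720 + 19 = 739

739


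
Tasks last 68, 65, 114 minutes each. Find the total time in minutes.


Durations: 68, 65, 114
Running sum: 68
+ 65 = 133
+ 114 = 247
Total duration: 247 minutes
That is 4 hours and 7 minutes

247


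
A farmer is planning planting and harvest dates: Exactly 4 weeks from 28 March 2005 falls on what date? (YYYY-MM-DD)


Start: 2005-03-28
Weeks to add: 4
Convert to days: 4 x 7 = 28 days
Add 28 days to 2005-03-28
Result: 2005-04-25

2005-04-25


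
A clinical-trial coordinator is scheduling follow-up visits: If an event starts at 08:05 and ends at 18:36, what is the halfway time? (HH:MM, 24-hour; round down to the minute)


Start time: 08:05 = 485 minutes from midnight
End time: 18:36 = 1116 minutes from midnight
Sum: 485 + 1116 = 1601
Midpoint: 1601 / 2 = 800 minutes
Convert: 800 / 60 = 13 hours, 20 minutes
Result: 13:20

13:20


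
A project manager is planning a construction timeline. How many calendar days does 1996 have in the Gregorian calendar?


Year: 1996
Check leap year rules:
Divisible by 4? Yes
Divisible by 100? No
1996 is a leap year
Days: 366

366


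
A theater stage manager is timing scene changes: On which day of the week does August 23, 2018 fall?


Date: 2018-08-23
January 1, 2018 is a Monday
Day of year: 235
Offset from Jan 1: 234 days
234 mod 7 = 3
Result: Thursday

Thursday


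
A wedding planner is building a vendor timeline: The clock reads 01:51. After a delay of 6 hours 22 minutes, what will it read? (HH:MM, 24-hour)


Start time: 01:51
Adding: 6 hours 22 minutes
Minutes: 51 + 22 = 73
Minute overflow: 73 >= 60, so carry 1 hour, minutes = 13
Hours: 1 + 6 + 1 = 8
Result: 08:13

08:13


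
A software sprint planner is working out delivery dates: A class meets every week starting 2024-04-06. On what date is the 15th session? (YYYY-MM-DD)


First occurrence: 2024-04-06 (occurrence 1)
Each occurrence is 7 days after the previous.
Occurrence 15 is 14 weeks after the first.
14 weeks = 98 days
2024-04-06 + 98 days = 2024-07-13

2024-07-13


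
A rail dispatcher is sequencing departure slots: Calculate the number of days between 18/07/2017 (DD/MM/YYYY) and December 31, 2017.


Start: July 18, 2017
End: December 31, 2017
Days left in July: 13
August: 31
September: 30
October: 31
November: 30
... plus remaining months
Sum of remaining months: 153
Total: 13 + 153 = 166

166


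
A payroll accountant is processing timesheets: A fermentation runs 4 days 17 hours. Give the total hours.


Days: 4
Extra hours: 17
Hours per day: 24
Days to hours: 4 x 24 = 96
Total: 96 + 17 = 113

113


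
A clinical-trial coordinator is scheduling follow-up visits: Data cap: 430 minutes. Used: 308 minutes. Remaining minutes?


Total budget: 430 minutes
Time used: 308 minutes
Remaining: 430 - 308 = 122 minutes
Percent used: 71.6%
Percent remaining: 28.4%

122


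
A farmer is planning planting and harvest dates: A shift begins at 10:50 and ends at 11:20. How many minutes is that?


Start time: 10:50 = 650 minutes from midnight
End time: 11:20 = 680 minutes from midnight
Difference: 680 - 650 = 30 minutes
That is 0 hours and 30 minutes

30


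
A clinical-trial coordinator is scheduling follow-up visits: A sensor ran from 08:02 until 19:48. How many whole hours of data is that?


Start: 08:02
End: 19:48
Hour difference: 19 - 8 = 11 hours
Minute difference: 48 - 2 = 46 minutes
Total minutes: 706
Complete hours: 706 / 60 = 11 (remainder 46)

11


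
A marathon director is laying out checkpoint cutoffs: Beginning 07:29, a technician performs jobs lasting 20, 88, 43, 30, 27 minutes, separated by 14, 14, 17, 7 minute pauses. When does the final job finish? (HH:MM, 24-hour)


Start: 07:29 = 449 min from midnight
  after task 1 (20 min): 07:49
  after break (14 min): 08:03
  after task 2 (88 min): 09:31
  after break (14 min): 09:45
  after task 3 (43 min): 10:28
  after break (17 min): 10:45
  after task 4 (30 min): 11:15
  after break (7 min): 11:22
  after task 5 (27 min): 11:49
Total elapsed: 260 minutes
End time: 11:49

11:49


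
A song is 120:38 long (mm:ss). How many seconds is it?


Minutes: 120
Extra seconds: 38
Seconds per minute: 60
Minutes to seconds: 120 x 60 = 7200
Total: 7200 + 38 = 7238

7238


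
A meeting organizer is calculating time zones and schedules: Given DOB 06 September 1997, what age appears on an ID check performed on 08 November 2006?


Birth: 1997-09-06
Reference: 2006-11-08
Year difference: 2006 - 1997 = 9
Has birthday (09-06) occurred by 11-08? Yes
Age in full years: 9

9


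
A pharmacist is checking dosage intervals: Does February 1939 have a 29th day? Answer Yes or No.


Year: 1939
Divisible by 4? 1939 / 4 = 484.75 -> No
Not divisible by 4, so NOT a leap year

No


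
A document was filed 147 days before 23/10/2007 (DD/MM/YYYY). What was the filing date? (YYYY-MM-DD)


Start: 2007-10-23
Subtracting 147 days
Days already passed in October: 23
After going back through October: 124 more days to subtract
September 2007: 30 days, 94 remaining
August 2007: 31 days, 63 remaining
July 2007: 31 days, 32 remaining
June 2007: 30 days, 2 remaining
Result: 2007-05-29

2007-05-29


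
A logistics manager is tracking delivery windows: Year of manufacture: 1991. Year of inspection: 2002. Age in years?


Birth year: 1991
Current year: 2002
Age = current year - birth year
Age = 2002 - 1991 = 11

11


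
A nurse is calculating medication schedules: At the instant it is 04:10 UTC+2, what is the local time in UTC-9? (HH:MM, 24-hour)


Local time: 04:10 at UTC+2 (offset 2h)
Target zone: UTC-9 (offset -9h)
Difference: -9 - (2) = -11 hours
Calculation: 4 + (-11) = -7
Wraparound: (-7) mod 24 = 17
Result: 17:10

17:10


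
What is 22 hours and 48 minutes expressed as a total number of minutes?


Hours: 22
Minutes: 48
Convert hours to minutes: 22 x 60 = 1320
Add remaining minutes: 1320 + 48 = 1368

1368


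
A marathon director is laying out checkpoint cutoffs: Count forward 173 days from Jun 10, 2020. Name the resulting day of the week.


Start: 2020-06-10 (Wednesday)
Step 1 - find target date: add 173 days
  2020-06-10 + 173 days = 2020-11-30
Step 2 - day of week:
  173 mod 7 = 5
  Wednesday + 5 days -> Monday
Result: Monday (2020-11-30)

Monday


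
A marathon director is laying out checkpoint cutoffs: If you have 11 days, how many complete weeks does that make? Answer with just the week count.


Total days: 11
Days per week: 7
Division: 11 / 7 = 1 remainder 4
Complete weeks: 1
Remaining days: 4

1


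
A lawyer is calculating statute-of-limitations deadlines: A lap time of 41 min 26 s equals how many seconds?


Minutes: 41
Seconds: 26
Convert minutes to seconds: 41 x 60 = 2460
Add remaining seconds: 2460 + 26 = 2486

2486


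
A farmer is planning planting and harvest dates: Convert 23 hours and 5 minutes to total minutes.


Hours: 23
Extra minutes: 5
Minutes per hour: 60
Hours to minutes: 23 x 60 = 1380
Total: 1380 + 5 = 1385

1385


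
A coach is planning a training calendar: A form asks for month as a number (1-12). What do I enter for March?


Calendar month order:
2. February
3. March <--
4. April
March is month number 3

3


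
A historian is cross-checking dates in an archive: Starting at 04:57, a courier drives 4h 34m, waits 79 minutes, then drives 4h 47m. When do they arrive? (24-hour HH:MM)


Depart: 04:57
Leg 1: +274 min -> 09:31
Layover: +79 min -> 10:50
Leg 2: +287 min -> 15:37
Total travel: 640 minutes = 10h 40m
Arrival: 15:37

15:37


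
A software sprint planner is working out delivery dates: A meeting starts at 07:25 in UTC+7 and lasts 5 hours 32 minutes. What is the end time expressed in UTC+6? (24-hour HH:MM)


Start: 07:25 in UTC+7
Step 1 - add duration:
  minutes: 25 + 32 = 57
  hours: 7 + 5 + 0 = 12
  end in UTC+7: 12:57
Step 2 - convert UTC+7 -> UTC+6:
  offset difference: 6 - (7) = -1 hours
  12 + (-1) = 11 -> mod 24 = 11
Result: 11:57 in UTC+6

11:57


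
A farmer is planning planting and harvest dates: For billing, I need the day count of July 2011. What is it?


Month: July
Year: 2011
July is a 31-day month
Total: 31 days

31


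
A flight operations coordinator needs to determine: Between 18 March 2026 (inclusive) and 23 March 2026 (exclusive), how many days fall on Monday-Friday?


Start: 2026-03-18 (Wednesday)
End (exclusive): 2026-03-23 (Monday)
Total calendar days: 5
Full weeks: 5 // 7 = 0 -> 0 weekdays
Remaining 5 days starting on Wednesday:
  Wed(w), Thu(w), Fri(w), Sat(-), Sun(-) -> 3 weekdays
Total business days: 0 + 3 = 3

3


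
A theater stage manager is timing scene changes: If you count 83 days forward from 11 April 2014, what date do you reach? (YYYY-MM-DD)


Start: 2014-04-11
Adding 83 days
Days remaining in April: 19
After April: 64 days still to add
May 2014: 31 days, 33 remaining
June 2014: 30 days, 3 remaining
July 2014 has 31 days, need 3
Result: 2014-07-03

2014-07-03


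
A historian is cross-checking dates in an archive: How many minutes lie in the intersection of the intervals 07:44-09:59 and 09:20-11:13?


Interval A: [464, 599] minutes from midnight
Interval B: [560, 673] minutes from midnight
Overlap start = max(464, 560) = 560
Overlap end = min(599, 673) = 599
Overlap = 599 - 560 = 39 minutes

39


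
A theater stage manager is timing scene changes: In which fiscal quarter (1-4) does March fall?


Month: March (month 3)
Q1: January-March (months 1-3)
Q2: April-June (months 4-6)
Q3: July-September (months 7-9)
Q4: October-December (months 10-12)
Month 3 falls in Q1

1


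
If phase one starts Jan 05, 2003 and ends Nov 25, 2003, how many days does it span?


Start date: 2003-01-05
End date: 2003-11-25
Jan 2003: +27 days
Feb 2003: +28 days
Mar 2003: +31 days
... (8 more months)
Total: 324 days

324


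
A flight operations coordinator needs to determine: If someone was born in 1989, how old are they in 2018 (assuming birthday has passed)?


Birth year: 1989
Current year: 2018
Age = current year - birth year
Age = 2018 - 1989 = 29

29


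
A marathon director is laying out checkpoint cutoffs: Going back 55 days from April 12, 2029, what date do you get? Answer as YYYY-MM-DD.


Start: 2029-04-12
Subtracting 55 days
Days already passed in April: 12
After going back through April: 43 more days to subtract
March 2029: 31 days, 12 remaining
February 2029 has 28 days, need 12
Result: 2029-02-16

2029-02-16


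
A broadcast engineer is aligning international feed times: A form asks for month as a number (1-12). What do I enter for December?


Calendar month order:
11. November
12. December <--
December is month number 12

12


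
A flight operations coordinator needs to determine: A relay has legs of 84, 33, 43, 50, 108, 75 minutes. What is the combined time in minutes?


Durations: 84, 33, 43, 50, 108, 75
Running sum: 84
+ 33 = 117
+ 43 = 160
+ 50 = 210
+ 108 = 318
+ 75 = 393
Total duration: 393 minutes
That is 6 hours and 33 minutes

393


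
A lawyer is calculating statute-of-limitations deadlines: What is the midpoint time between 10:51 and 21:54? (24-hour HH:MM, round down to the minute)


Start time: 10:51 = 651 minutes from midnight
End time: 21:54 = 1314 minutes from midnight
Sum: 651 + 1314 = 1965
Midpoint: 1965 / 2 = 982 minutes
Convert: 982 / 60 = 16 hours, 22 minutes
Result: 16:22

16:22


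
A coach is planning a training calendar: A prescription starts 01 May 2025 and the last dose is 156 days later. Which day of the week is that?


Start: 2025-05-01 (Thursday)
Step 1 - find target date: add 156 days
  2025-05-01 + 156 days = 2025-10-04
Step 2 - day of week:
  156 mod 7 = 2
  Thursday + 2 days -> Saturday
Result: Saturday (2025-10-04)

Saturday


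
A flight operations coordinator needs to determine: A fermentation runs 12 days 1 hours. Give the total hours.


Days: 12
Extra hours: 1
Hours per day: 24
Days to hours: 12 x 24 = 288
Total: 288 + 1 = 289

289


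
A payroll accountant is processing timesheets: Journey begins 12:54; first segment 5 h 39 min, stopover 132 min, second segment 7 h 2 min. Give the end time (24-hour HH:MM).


Depart: 12:54
Leg 1: +339 min -> 18:33
Layover: +132 min -> 20:45
Leg 2: +422 min -> 03:47
Total travel: 893 minutes = 14h 53m
Arrival: 03:47

03:47


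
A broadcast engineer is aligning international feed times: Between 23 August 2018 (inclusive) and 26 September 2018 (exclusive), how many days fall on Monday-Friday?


Start: 2018-08-23 (Thursday)
End (exclusive): 2018-09-26 (Wednesday)
Total calendar days: 34
Full weeks: 34 // 7 = 4 -> 20 weekdays
Remaining 6 days starting on Thursday:
  Thu(w), Fri(w), Sat(-), Sun(-), Mon(w), Tue(w) -> 4 weekdays
Total business days: 20 + 4 = 24

24


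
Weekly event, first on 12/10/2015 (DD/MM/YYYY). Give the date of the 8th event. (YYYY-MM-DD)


First occurrence: 2015-10-12 (occurrence 1)
Each occurrence is 7 days after the previous.
Occurrence 8 is 7 weeks after the first.
7 weeks = 49 days
2015-10-12 + 49 days = 2015-11-30

2015-11-30


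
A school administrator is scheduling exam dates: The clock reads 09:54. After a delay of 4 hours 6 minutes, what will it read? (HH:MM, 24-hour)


Start time: 09:54
Adding: 4 hours 6 minutes
Minutes: 54 + 6 = 60
Minute overflow: 60 >= 60, so carry 1 hour, minutes = 0
Hours: 9 + 4 + 1 = 14
Result: 14:00

14:00
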